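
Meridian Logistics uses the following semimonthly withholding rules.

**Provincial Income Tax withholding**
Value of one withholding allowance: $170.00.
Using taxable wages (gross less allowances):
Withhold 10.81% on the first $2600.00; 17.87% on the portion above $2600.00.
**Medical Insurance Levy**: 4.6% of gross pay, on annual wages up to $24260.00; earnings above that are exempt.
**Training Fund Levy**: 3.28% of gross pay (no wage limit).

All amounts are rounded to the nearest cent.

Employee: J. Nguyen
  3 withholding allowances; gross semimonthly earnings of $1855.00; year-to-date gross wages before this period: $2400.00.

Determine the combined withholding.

$291.56

Provincial Income Tax: taxable = $1855.00 − 3×$170.00 = $1345.00
  10.81% × $1345.00 = $145.39
Medical Insurance Levy: 4.6% × $1855.00 = $85.33
Training Fund Levy: 3.28% × $1855.00 = $60.84
Total: $145.39 + $85.33 + $60.84 = $291.56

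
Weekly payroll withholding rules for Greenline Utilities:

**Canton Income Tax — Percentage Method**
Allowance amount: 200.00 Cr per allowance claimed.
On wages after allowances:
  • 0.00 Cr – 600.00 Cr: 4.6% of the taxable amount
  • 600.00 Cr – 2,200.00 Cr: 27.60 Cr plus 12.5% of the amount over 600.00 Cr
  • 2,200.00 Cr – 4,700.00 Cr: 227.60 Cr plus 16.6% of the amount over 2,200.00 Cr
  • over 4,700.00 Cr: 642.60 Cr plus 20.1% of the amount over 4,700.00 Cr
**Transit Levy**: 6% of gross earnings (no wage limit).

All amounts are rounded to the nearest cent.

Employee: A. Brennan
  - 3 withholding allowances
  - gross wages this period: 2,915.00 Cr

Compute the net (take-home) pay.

Canton Income Tax: taxable = 2,915.00 Cr − 3×200.00 Cr = 2,315.00 Cr
  227.60 Cr + 16.6% × (2,315.00 Cr − 2,200.00 Cr) = 227.60 Cr + 16.6% × 115.00 Cr = 246.69 Cr
Transit Levy: 6% × 2,915.00 Cr = 174.90 Cr
Total withheld: 246.69 Cr + 174.90 Cr = 421.59 Cr
Net pay: 2,915.00 Cr − 421.59 Cr = 2,493.41 Cr

2,493.41 Cr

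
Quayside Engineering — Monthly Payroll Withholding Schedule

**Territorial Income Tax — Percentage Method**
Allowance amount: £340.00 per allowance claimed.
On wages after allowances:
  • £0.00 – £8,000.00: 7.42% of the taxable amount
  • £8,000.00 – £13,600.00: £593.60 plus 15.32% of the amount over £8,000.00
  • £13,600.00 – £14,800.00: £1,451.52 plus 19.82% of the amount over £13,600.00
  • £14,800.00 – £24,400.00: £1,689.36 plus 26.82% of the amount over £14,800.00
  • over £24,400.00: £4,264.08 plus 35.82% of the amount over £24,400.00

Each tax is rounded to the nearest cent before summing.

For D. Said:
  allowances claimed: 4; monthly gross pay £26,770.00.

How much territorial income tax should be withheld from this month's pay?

Territorial Income Tax: taxable = £26,770.00 − 4×£340.00 = £25,410.00
  £4,264.08 + 35.82% × (£25,410.00 − £24,400.00) = £4,264.08 + 35.82% × £1,010.00 = £4,625.86

£4,625.86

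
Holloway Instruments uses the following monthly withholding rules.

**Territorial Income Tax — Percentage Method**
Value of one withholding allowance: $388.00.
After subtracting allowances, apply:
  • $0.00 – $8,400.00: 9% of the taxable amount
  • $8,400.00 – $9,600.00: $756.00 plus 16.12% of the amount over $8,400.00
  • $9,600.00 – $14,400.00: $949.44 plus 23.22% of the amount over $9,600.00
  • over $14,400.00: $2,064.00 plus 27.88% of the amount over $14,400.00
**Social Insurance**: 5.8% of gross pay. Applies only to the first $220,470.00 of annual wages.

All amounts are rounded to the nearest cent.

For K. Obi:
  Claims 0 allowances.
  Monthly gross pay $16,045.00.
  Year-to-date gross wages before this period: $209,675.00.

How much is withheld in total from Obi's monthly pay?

$3,148.74

Territorial Income Tax: taxable = $16,045.00
  $2,064.00 + 27.88% × ($16,045.00 − $14,400.00) = $2,064.00 + 27.88% × $1,645.00 = $2,522.63
Social Insurance: cap $220,470.00 − YTD $209,675.00 = $10,795.00 subject; 5.8% × $10,795.00 = $626.11
Total: $2,522.63 + $626.11 = $3,148.74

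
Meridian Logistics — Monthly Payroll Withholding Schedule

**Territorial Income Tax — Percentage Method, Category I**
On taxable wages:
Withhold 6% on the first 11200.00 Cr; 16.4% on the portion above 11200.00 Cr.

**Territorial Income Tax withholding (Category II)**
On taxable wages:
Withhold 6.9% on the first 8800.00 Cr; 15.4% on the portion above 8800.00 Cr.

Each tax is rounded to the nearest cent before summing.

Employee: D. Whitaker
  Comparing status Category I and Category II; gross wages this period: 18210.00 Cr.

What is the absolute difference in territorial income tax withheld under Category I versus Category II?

Territorial Income Tax (Category I): taxable = 18210.00 Cr
  672.00 Cr + 16.4% × (18210.00 Cr − 11200.00 Cr) = 672.00 Cr + 16.4% × 7010.00 Cr = 1821.64 Cr
Territorial Income Tax (Category II): taxable = 18210.00 Cr
  607.20 Cr + 15.4% × (18210.00 Cr − 8800.00 Cr) = 607.20 Cr + 15.4% × 9410.00 Cr = 2056.34 Cr
Difference: |1821.64 Cr − 2056.34 Cr| = 234.70 Cr (higher under Category II)

234.70 Cr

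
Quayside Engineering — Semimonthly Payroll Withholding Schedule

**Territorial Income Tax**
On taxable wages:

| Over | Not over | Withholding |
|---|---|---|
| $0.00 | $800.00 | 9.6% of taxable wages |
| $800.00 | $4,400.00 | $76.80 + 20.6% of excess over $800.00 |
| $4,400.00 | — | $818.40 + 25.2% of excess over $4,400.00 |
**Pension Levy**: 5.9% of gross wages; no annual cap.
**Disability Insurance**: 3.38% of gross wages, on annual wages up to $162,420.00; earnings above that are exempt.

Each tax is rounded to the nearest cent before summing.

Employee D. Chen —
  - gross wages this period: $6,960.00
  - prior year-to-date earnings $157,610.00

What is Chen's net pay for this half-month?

Territorial Income Tax: taxable = $6,960.00
  $818.40 + 25.2% × ($6,960.00 − $4,400.00) = $818.40 + 25.2% × $2,560.00 = $1,463.52
Pension Levy: 5.9% × $6,960.00 = $410.64
Disability Insurance: cap $162,420.00 − YTD $157,610.00 = $4,810.00 subject; 3.38% × $4,810.00 = $162.58
Total withheld: $1,463.52 + $410.64 + $162.58 = $2,036.74
Net pay: $6,960.00 − $2,036.74 = $4,923.26

$4,923.26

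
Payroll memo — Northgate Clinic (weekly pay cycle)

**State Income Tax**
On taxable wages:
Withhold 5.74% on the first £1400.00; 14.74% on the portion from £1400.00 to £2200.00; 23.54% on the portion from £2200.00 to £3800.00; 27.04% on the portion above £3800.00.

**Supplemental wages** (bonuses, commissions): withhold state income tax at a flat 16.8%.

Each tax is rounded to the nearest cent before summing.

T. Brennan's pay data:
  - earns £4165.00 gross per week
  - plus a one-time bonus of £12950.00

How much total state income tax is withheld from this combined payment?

£2849.22

State Income Tax: taxable = £4165.00
  £574.92 + 27.04% × (£4165.00 − £3800.00) = £574.92 + 27.04% × £365.00 = £673.62
Supplemental (16.8% flat on bonus): 16.8% × £12950.00 = £2175.60
Total state income tax: £673.62 + £2175.60 = £2849.22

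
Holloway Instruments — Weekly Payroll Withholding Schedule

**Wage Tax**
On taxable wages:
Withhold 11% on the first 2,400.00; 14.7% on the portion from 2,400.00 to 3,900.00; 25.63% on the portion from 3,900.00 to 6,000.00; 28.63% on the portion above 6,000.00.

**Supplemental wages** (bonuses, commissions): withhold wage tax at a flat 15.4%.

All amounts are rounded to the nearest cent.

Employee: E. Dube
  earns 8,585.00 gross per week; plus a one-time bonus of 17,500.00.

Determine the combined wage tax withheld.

4,457.82

Wage Tax: taxable = 8,585.00
  1,022.73 + 28.63% × (8,585.00 − 6,000.00) = 1,022.73 + 28.63% × 2,585.00 = 1,762.82
Supplemental (15.4% flat on bonus): 15.4% × 17,500.00 = 2,695.00
Total wage tax: 1,762.82 + 2,695.00 = 4,457.82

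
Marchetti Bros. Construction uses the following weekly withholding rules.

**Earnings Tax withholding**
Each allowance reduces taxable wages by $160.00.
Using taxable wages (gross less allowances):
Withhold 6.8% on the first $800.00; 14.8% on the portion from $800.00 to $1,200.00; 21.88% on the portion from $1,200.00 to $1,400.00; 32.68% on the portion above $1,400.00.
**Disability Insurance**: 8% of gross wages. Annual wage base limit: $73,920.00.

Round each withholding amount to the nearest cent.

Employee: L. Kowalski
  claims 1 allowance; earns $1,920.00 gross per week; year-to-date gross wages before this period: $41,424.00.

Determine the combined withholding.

Earnings Tax: taxable = $1,920.00 − 1×$160.00 = $1,760.00
  $157.36 + 32.68% × ($1,760.00 − $1,400.00) = $157.36 + 32.68% × $360.00 = $275.01
Disability Insurance: 8% × $1,920.00 = $153.60
Total: $275.01 + $153.60 = $428.61

$428.61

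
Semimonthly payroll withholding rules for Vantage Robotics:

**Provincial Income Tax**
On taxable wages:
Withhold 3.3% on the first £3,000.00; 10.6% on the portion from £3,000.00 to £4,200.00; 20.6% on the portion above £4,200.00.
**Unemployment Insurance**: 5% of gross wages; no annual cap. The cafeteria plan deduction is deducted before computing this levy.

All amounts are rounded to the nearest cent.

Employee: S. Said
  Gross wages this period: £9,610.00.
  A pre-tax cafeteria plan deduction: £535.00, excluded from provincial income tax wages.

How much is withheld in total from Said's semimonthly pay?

Provincial Income Tax: taxable = £9,610.00 − £535.00 = £9,075.00
  £226.20 + 20.6% × (£9,075.00 − £4,200.00) = £226.20 + 20.6% × £4,875.00 = £1,230.45
Unemployment Insurance: 5% × £9,075.00 = £453.75
Total: £1,230.45 + £453.75 = £1,684.20

£1,684.20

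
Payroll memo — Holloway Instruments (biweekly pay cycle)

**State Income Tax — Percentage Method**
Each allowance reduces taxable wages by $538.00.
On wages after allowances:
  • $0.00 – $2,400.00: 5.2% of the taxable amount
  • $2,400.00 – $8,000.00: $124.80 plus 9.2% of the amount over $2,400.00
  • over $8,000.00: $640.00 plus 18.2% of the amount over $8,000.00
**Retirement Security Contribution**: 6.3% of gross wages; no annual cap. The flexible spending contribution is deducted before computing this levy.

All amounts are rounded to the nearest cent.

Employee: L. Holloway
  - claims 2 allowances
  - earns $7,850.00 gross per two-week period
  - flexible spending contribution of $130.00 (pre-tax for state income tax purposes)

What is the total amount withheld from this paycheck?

State Income Tax: taxable = $7,850.00 − $130.00 − 2×$538.00 = $6,644.00
  $124.80 + 9.2% × ($6,644.00 − $2,400.00) = $124.80 + 9.2% × $4,244.00 = $515.25
Retirement Security Contribution: 6.3% × $7,720.00 = $486.36
Total: $515.25 + $486.36 = $1,001.61

$1,001.61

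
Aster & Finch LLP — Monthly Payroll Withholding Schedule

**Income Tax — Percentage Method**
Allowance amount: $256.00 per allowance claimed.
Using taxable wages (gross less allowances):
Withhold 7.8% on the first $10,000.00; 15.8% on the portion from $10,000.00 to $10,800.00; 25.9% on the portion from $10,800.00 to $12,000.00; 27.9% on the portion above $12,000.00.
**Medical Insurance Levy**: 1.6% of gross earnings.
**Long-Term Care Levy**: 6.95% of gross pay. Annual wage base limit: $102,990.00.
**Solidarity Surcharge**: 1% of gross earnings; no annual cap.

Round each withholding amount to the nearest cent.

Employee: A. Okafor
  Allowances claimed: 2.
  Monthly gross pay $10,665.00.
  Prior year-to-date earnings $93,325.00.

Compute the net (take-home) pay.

$8,911.82

Income Tax: taxable = $10,665.00 − 2×$256.00 = $10,153.00
  $780.00 + 15.8% × ($10,153.00 − $10,000.00) = $780.00 + 15.8% × $153.00 = $804.17
Medical Insurance Levy: 1.6% × $10,665.00 = $170.64
Long-Term Care Levy: cap $102,990.00 − YTD $93,325.00 = $9,665.00 subject; 6.95% × $9,665.00 = $671.72
Solidarity Surcharge: 1% × $10,665.00 = $106.65
Total withheld: $804.17 + $170.64 + $671.72 + $106.65 = $1,753.18
Net pay: $10,665.00 − $1,753.18 = $8,911.82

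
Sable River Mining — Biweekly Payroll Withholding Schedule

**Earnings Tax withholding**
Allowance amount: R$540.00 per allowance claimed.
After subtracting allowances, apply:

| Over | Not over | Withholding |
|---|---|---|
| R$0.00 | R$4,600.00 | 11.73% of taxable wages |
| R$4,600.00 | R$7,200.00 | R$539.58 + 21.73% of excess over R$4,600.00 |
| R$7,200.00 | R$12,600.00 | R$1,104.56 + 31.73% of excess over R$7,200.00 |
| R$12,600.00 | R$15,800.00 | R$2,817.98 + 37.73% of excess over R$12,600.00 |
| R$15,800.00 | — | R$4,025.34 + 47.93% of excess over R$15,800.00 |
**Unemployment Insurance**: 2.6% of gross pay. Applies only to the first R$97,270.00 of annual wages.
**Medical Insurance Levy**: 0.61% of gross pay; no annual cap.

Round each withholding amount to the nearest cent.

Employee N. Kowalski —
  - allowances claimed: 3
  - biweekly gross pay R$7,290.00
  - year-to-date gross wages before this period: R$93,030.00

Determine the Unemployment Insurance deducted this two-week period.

Unemployment Insurance: cap R$97,270.00 − YTD R$93,030.00 = R$4,240.00 subject; 2.6% × R$4,240.00 = R$110.24

R$110.24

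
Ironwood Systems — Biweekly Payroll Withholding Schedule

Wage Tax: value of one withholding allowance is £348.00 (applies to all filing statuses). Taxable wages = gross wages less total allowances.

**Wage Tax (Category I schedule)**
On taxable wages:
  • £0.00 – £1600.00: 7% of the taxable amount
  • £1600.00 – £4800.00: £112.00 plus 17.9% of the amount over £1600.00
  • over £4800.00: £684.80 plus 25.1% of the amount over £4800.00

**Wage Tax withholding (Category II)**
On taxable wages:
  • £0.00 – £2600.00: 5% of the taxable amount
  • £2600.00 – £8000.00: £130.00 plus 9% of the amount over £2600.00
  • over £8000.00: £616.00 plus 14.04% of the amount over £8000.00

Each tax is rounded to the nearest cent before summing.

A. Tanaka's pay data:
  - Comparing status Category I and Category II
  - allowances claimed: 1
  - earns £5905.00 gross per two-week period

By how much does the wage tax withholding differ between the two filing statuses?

Wage Tax (Category I): taxable = £5905.00 − 1×£348.00 = £5557.00
  £684.80 + 25.1% × (£5557.00 − £4800.00) = £684.80 + 25.1% × £757.00 = £874.81
Wage Tax (Category II): taxable = £5905.00 − 1×£348.00 = £5557.00
  £130.00 + 9% × (£5557.00 − £2600.00) = £130.00 + 9% × £2957.00 = £396.13
Difference: |£874.81 − £396.13| = £478.68 (higher under Category I)

£478.68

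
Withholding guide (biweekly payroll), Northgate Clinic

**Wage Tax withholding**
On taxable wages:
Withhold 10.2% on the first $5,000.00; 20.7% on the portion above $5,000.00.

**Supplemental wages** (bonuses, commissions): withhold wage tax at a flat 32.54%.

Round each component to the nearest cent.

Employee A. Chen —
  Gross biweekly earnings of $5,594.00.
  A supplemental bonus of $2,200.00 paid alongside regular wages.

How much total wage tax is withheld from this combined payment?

$1,348.84

Wage Tax: taxable = $5,594.00
  $510.00 + 20.7% × ($5,594.00 − $5,000.00) = $510.00 + 20.7% × $594.00 = $632.96
Supplemental (32.54% flat on bonus): 32.54% × $2,200.00 = $715.88
Total wage tax: $632.96 + $715.88 = $1,348.84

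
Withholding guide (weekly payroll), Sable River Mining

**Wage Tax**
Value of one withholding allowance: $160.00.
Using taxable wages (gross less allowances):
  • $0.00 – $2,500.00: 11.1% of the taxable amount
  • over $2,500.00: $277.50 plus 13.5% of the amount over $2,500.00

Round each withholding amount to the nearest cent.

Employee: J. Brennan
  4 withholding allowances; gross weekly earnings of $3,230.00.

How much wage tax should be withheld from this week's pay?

Wage Tax: taxable = $3,230.00 − 4×$160.00 = $2,590.00
  $277.50 + 13.5% × ($2,590.00 − $2,500.00) = $277.50 + 13.5% × $90.00 = $289.65

$289.65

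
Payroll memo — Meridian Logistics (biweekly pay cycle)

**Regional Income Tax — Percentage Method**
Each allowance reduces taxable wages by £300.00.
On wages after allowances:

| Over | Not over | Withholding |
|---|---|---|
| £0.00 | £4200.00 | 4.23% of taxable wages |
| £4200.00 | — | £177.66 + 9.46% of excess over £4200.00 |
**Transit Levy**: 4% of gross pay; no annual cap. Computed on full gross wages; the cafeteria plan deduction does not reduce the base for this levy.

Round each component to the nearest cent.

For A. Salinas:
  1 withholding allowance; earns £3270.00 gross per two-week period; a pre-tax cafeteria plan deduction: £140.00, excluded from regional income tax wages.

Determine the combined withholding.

£250.51

Regional Income Tax: taxable = £3270.00 − £140.00 − 1×£300.00 = £2830.00
  4.23% × £2830.00 = £119.71
Transit Levy: 4% × £3270.00 = £130.80
Total: £119.71 + £130.80 = £250.51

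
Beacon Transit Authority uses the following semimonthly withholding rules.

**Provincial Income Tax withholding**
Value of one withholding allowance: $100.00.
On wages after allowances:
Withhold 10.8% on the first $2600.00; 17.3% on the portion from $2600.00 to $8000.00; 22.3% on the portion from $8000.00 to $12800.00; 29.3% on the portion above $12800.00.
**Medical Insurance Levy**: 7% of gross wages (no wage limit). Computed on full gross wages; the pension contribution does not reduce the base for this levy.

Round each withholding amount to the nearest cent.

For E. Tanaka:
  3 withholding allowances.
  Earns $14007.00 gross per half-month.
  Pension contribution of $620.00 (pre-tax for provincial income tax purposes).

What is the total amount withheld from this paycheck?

Provincial Income Tax: taxable = $14007.00 − $620.00 − 3×$100.00 = $13087.00
  $2285.40 + 29.3% × ($13087.00 − $12800.00) = $2285.40 + 29.3% × $287.00 = $2369.49
Medical Insurance Levy: 7% × $14007.00 = $980.49
Total: $2369.49 + $980.49 = $3349.98

$3349.98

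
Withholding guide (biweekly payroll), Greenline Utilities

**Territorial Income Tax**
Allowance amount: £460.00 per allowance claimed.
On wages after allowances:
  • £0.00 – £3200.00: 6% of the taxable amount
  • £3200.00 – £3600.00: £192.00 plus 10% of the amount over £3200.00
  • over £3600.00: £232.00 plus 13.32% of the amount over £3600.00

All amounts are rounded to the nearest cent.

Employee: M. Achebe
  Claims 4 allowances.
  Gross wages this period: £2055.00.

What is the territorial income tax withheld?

£12.90

Territorial Income Tax: taxable = £2055.00 − 4×£460.00 = £215.00
  6% × £215.00 = £12.90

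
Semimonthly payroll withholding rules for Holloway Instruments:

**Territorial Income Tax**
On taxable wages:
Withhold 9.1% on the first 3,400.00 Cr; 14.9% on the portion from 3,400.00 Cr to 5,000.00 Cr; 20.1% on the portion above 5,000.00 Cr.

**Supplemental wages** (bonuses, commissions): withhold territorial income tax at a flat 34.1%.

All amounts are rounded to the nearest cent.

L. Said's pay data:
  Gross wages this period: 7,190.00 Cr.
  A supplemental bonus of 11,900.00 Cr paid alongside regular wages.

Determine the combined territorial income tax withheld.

5,045.89 Cr

Territorial Income Tax: taxable = 7,190.00 Cr
  547.80 Cr + 20.1% × (7,190.00 Cr − 5,000.00 Cr) = 547.80 Cr + 20.1% × 2,190.00 Cr = 987.99 Cr
Supplemental (34.1% flat on bonus): 34.1% × 11,900.00 Cr = 4,057.90 Cr
Total territorial income tax: 987.99 Cr + 4,057.90 Cr = 5,045.89 Cr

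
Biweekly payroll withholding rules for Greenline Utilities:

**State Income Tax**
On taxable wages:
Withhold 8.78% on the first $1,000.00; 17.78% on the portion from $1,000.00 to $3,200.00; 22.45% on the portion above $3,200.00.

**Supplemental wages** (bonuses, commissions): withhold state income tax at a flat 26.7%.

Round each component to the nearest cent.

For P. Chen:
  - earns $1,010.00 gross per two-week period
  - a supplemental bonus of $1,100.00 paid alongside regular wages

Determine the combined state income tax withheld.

$383.28

State Income Tax: taxable = $1,010.00
  $87.80 + 17.78% × ($1,010.00 − $1,000.00) = $87.80 + 17.78% × $10.00 = $89.58
Supplemental (26.7% flat on bonus): 26.7% × $1,100.00 = $293.70
Total state income tax: $89.58 + $293.70 = $383.28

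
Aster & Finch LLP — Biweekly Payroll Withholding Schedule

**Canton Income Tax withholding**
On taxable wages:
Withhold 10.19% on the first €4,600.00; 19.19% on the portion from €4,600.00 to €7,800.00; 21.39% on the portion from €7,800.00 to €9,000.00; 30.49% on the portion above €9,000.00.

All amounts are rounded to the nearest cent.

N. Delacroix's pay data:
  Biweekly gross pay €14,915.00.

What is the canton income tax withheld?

Canton Income Tax: taxable = €14,915.00
  €1,339.50 + 30.49% × (€14,915.00 − €9,000.00) = €1,339.50 + 30.49% × €5,915.00 = €3,142.98

€3,142.98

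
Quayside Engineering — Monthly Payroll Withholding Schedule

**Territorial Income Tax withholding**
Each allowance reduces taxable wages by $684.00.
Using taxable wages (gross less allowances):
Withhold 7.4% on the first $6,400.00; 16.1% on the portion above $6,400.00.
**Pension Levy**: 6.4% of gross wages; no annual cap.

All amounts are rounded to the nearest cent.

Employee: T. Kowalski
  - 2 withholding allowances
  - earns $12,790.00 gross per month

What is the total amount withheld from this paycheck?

Territorial Income Tax: taxable = $12,790.00 − 2×$684.00 = $11,422.00
  $473.60 + 16.1% × ($11,422.00 − $6,400.00) = $473.60 + 16.1% × $5,022.00 = $1,282.14
Pension Levy: 6.4% × $12,790.00 = $818.56
Total: $1,282.14 + $818.56 = $2,100.70

$2,100.70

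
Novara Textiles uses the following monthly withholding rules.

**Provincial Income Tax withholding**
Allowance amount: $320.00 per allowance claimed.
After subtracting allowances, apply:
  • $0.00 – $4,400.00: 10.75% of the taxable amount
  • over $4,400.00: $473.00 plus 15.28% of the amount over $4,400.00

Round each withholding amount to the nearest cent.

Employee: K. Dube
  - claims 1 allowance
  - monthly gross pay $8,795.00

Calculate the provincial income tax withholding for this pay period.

$1,095.66

Provincial Income Tax: taxable = $8,795.00 − 1×$320.00 = $8,475.00
  $473.00 + 15.28% × ($8,475.00 − $4,400.00) = $473.00 + 15.28% × $4,075.00 = $1,095.66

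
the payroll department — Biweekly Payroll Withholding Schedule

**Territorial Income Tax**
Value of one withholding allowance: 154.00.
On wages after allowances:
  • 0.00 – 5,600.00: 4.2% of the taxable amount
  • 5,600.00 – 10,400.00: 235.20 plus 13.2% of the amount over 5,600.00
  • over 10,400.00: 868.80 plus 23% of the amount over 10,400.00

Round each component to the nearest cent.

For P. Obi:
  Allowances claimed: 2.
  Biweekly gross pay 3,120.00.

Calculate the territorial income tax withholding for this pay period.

Territorial Income Tax: taxable = 3,120.00 − 2×154.00 = 2,812.00
  4.2% × 2,812.00 = 118.10

118.10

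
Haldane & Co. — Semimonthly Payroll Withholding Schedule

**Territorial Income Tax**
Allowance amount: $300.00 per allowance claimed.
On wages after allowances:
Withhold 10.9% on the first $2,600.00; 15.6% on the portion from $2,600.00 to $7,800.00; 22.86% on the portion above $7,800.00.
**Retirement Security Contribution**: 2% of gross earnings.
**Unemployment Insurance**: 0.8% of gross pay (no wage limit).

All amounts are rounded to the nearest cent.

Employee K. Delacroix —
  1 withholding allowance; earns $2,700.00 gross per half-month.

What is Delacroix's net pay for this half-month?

Territorial Income Tax: taxable = $2,700.00 − 1×$300.00 = $2,400.00
  10.9% × $2,400.00 = $261.60
Retirement Security Contribution: 2% × $2,700.00 = $54.00
Unemployment Insurance: 0.8% × $2,700.00 = $21.60
Total withheld: $261.60 + $54.00 + $21.60 = $337.20
Net pay: $2,700.00 − $337.20 = $2,362.80

$2,362.80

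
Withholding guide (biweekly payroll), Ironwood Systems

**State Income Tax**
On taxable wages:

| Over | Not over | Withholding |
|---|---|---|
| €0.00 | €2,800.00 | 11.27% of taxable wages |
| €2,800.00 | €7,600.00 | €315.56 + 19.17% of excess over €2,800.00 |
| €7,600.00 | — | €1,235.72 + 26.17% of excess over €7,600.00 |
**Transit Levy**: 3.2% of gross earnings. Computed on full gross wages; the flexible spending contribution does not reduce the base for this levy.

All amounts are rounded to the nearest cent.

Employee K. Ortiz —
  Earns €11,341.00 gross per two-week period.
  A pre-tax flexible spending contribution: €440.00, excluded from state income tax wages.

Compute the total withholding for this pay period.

State Income Tax: taxable = €11,341.00 − €440.00 = €10,901.00
  €1,235.72 + 26.17% × (€10,901.00 − €7,600.00) = €1,235.72 + 26.17% × €3,301.00 = €2,099.59
Transit Levy: 3.2% × €11,341.00 = €362.91
Total: €2,099.59 + €362.91 = €2,462.50

€2,462.50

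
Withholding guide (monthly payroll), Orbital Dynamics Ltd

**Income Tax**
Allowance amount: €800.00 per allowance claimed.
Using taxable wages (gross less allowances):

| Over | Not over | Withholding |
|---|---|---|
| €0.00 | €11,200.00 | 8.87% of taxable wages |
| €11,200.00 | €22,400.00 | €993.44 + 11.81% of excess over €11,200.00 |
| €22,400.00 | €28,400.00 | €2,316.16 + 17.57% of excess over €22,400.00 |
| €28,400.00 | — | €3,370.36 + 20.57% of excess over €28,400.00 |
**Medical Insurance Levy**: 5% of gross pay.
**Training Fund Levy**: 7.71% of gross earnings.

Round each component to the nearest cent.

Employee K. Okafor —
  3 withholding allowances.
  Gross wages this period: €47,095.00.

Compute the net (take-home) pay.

€34,386.99

Income Tax: taxable = €47,095.00 − 3×€800.00 = €44,695.00
  €3,370.36 + 20.57% × (€44,695.00 − €28,400.00) = €3,370.36 + 20.57% × €16,295.00 = €6,722.24
Medical Insurance Levy: 5% × €47,095.00 = €2,354.75
Training Fund Levy: 7.71% × €47,095.00 = €3,631.02
Total withheld: €6,722.24 + €2,354.75 + €3,631.02 = €12,708.01
Net pay: €47,095.00 − €12,708.01 = €34,386.99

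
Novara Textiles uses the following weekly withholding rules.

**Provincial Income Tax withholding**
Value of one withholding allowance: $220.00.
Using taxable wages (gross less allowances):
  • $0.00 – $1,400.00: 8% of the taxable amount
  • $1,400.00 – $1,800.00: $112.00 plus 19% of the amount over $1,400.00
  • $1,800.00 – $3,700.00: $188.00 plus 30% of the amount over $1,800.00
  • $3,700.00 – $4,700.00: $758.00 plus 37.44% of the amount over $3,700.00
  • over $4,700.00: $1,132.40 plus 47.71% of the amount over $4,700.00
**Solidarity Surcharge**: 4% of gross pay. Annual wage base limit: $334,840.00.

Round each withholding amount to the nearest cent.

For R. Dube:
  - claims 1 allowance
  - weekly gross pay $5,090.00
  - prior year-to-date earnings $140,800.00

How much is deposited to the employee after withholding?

$3,672.89

Provincial Income Tax: taxable = $5,090.00 − 1×$220.00 = $4,870.00
  $1,132.40 + 47.71% × ($4,870.00 − $4,700.00) = $1,132.40 + 47.71% × $170.00 = $1,213.51
Solidarity Surcharge: 4% × $5,090.00 = $203.60
Total withheld: $1,213.51 + $203.60 = $1,417.11
Net pay: $5,090.00 − $1,417.11 = $3,672.89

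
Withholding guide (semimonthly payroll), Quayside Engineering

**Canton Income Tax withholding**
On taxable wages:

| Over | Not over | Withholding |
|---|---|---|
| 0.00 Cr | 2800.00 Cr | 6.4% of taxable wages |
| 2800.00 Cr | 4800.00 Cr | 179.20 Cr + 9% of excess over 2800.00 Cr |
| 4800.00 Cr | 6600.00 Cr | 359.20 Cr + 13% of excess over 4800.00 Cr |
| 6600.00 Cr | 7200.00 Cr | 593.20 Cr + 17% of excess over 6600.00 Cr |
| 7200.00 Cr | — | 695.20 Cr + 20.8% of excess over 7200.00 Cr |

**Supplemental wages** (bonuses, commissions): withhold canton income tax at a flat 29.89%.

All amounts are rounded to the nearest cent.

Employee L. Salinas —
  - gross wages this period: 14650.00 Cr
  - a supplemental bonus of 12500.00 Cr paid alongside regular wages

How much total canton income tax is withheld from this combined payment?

Canton Income Tax: taxable = 14650.00 Cr
  695.20 Cr + 20.8% × (14650.00 Cr − 7200.00 Cr) = 695.20 Cr + 20.8% × 7450.00 Cr = 2244.80 Cr
Supplemental (29.89% flat on bonus): 29.89% × 12500.00 Cr = 3736.25 Cr
Total canton income tax: 2244.80 Cr + 3736.25 Cr = 5981.05 Cr

5981.05 Cr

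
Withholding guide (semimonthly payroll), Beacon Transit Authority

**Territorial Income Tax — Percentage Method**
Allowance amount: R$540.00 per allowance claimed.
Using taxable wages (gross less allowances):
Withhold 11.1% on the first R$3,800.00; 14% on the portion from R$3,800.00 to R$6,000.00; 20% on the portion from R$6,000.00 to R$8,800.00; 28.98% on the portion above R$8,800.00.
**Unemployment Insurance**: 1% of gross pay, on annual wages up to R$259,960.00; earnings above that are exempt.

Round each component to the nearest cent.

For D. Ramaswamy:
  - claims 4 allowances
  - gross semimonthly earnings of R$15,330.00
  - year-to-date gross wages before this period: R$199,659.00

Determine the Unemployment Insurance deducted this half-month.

R$153.30

Unemployment Insurance: 1% × R$15,330.00 = R$153.30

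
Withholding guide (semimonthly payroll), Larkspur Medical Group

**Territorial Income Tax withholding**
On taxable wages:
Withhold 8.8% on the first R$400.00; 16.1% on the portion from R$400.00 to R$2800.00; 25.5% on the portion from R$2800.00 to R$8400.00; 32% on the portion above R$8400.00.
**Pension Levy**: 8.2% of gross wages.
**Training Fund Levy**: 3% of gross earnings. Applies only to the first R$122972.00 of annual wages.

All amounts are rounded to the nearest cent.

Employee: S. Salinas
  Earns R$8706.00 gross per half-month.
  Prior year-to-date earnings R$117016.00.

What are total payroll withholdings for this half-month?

Territorial Income Tax: taxable = R$8706.00
  R$1849.60 + 32% × (R$8706.00 − R$8400.00) = R$1849.60 + 32% × R$306.00 = R$1947.52
Pension Levy: 8.2% × R$8706.00 = R$713.89
Training Fund Levy: cap R$122972.00 − YTD R$117016.00 = R$5956.00 subject; 3% × R$5956.00 = R$178.68
Total: R$1947.52 + R$713.89 + R$178.68 = R$2840.09

R$2840.09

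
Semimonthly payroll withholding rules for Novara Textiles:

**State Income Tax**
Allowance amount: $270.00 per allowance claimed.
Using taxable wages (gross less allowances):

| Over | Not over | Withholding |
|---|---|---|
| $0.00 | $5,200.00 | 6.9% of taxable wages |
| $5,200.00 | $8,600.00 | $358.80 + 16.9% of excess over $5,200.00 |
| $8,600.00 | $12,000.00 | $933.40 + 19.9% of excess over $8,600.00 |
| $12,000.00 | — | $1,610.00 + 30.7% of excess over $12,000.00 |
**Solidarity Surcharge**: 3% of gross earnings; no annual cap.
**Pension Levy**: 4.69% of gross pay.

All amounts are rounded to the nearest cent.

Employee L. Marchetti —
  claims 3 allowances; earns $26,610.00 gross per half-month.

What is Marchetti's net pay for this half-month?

State Income Tax: taxable = $26,610.00 − 3×$270.00 = $25,800.00
  $1,610.00 + 30.7% × ($25,800.00 − $12,000.00) = $1,610.00 + 30.7% × $13,800.00 = $5,846.60
Solidarity Surcharge: 3% × $26,610.00 = $798.30
Pension Levy: 4.69% × $26,610.00 = $1,248.01
Total withheld: $5,846.60 + $798.30 + $1,248.01 = $7,892.91
Net pay: $26,610.00 − $7,892.91 = $18,717.09

$18,717.09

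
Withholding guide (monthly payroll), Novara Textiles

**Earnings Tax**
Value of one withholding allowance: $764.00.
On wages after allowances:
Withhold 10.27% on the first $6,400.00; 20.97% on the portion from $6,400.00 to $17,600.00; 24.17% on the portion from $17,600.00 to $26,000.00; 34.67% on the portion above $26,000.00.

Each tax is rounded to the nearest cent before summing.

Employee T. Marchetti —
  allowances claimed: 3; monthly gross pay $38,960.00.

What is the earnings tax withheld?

$8,734.80

Earnings Tax: taxable = $38,960.00 − 3×$764.00 = $36,668.00
  $5,036.20 + 34.67% × ($36,668.00 − $26,000.00) = $5,036.20 + 34.67% × $10,668.00 = $8,734.80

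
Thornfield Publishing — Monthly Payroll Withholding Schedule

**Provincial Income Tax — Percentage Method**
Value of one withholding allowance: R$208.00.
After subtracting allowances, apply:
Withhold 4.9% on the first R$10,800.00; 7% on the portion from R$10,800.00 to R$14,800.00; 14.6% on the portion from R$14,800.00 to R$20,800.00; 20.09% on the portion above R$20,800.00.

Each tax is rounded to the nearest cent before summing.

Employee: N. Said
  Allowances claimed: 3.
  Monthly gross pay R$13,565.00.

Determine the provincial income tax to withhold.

R$679.07

Provincial Income Tax: taxable = R$13,565.00 − 3×R$208.00 = R$12,941.00
  R$529.20 + 7% × (R$12,941.00 − R$10,800.00) = R$529.20 + 7% × R$2,141.00 = R$679.07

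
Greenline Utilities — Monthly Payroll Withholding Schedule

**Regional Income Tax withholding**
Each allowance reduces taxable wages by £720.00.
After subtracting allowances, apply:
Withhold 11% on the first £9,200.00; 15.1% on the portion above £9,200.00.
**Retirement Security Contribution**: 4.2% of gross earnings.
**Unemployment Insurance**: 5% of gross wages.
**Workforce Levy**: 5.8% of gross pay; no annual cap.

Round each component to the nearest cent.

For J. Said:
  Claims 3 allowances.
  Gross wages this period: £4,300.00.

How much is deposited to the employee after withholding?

£3,419.60

Regional Income Tax: taxable = £4,300.00 − 3×£720.00 = £2,140.00
  11% × £2,140.00 = £235.40
Retirement Security Contribution: 4.2% × £4,300.00 = £180.60
Unemployment Insurance: 5% × £4,300.00 = £215.00
Workforce Levy: 5.8% × £4,300.00 = £249.40
Total withheld: £235.40 + £180.60 + £215.00 + £249.40 = £880.40
Net pay: £4,300.00 − £880.40 = £3,419.60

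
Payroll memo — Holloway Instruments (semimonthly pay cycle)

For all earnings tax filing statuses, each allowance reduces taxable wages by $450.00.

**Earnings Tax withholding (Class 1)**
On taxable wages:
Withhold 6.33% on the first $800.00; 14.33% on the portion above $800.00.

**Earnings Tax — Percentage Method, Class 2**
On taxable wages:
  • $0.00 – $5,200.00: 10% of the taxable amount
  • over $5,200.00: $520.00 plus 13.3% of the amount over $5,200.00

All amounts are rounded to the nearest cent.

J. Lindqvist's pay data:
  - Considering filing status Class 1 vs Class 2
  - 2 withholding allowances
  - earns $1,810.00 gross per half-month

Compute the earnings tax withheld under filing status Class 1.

Earnings Tax (Class 1): taxable = $1,810.00 − 2×$450.00 = $910.00
  $50.64 + 14.33% × ($910.00 − $800.00) = $50.64 + 14.33% × $110.00 = $66.40

$66.40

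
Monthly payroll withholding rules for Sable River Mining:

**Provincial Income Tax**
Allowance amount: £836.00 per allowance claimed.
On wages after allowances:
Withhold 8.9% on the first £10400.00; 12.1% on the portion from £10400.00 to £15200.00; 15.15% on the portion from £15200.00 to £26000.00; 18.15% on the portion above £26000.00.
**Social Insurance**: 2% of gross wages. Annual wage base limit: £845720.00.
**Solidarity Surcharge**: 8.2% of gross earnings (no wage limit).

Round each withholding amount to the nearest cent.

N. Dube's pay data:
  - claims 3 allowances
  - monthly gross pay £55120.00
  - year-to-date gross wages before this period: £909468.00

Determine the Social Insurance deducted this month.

£0.00

Social Insurance: YTD £909468.00 ≥ cap £845720.00 → £0.00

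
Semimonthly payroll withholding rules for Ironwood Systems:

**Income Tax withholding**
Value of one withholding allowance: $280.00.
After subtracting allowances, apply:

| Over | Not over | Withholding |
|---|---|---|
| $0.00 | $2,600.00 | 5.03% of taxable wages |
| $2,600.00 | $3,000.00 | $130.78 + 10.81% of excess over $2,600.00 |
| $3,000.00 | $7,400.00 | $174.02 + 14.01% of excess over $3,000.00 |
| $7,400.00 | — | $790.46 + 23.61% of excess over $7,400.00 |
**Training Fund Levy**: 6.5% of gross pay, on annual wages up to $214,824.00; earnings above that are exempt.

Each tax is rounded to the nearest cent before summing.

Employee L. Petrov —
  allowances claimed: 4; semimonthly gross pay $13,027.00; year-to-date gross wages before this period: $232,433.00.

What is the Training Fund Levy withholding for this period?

Training Fund Levy: YTD $232,433.00 ≥ cap $214,824.00 → $0.00

$0.00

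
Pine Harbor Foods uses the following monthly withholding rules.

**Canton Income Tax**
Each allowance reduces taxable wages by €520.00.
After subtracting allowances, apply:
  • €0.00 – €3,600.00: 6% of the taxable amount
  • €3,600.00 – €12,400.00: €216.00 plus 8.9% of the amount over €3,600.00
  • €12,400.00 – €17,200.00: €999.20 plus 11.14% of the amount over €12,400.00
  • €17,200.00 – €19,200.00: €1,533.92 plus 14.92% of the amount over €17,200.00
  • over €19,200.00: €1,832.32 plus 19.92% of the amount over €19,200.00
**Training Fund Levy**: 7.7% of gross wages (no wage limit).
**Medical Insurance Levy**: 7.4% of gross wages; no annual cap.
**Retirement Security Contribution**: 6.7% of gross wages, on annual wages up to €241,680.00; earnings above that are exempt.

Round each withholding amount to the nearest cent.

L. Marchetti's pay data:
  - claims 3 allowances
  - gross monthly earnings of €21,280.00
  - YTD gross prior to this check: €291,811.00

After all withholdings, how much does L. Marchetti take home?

€16,130.82

Canton Income Tax: taxable = €21,280.00 − 3×€520.00 = €19,720.00
  €1,832.32 + 19.92% × (€19,720.00 − €19,200.00) = €1,832.32 + 19.92% × €520.00 = €1,935.90
Training Fund Levy: 7.7% × €21,280.00 = €1,638.56
Medical Insurance Levy: 7.4% × €21,280.00 = €1,574.72
Retirement Security Contribution: YTD €291,811.00 ≥ cap €241,680.00 → €0.00
Total withheld: €1,935.90 + €1,638.56 + €1,574.72 + €0.00 = €5,149.18
Net pay: €21,280.00 − €5,149.18 = €16,130.82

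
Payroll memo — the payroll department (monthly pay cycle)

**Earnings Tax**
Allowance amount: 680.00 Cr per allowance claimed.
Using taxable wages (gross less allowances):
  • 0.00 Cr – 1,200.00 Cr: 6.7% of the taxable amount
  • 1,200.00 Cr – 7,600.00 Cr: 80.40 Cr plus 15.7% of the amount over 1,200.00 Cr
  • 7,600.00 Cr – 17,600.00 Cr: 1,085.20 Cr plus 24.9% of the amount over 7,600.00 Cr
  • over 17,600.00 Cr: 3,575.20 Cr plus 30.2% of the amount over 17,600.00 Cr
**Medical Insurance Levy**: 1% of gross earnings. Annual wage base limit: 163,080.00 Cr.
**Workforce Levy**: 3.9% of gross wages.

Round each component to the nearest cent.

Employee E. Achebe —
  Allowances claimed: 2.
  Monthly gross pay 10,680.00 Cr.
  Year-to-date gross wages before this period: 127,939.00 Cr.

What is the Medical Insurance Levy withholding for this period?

Medical Insurance Levy: 1% × 10,680.00 Cr = 106.80 Cr

106.80 Cr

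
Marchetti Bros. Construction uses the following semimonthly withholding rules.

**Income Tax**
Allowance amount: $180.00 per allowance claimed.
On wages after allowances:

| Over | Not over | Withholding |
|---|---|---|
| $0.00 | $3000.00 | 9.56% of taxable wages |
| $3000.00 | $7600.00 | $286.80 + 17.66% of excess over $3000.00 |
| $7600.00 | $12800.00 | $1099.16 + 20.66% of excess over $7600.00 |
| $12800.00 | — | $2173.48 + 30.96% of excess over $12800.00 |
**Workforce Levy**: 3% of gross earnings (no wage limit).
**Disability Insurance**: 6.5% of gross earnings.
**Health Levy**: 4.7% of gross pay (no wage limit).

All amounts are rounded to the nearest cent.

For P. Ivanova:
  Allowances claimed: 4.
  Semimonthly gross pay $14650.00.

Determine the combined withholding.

Income Tax: taxable = $14650.00 − 4×$180.00 = $13930.00
  $2173.48 + 30.96% × ($13930.00 − $12800.00) = $2173.48 + 30.96% × $1130.00 = $2523.33
Workforce Levy: 3% × $14650.00 = $439.50
Disability Insurance: 6.5% × $14650.00 = $952.25
Health Levy: 4.7% × $14650.00 = $688.55
Total: $2523.33 + $439.50 + $952.25 + $688.55 = $4603.63

$4603.63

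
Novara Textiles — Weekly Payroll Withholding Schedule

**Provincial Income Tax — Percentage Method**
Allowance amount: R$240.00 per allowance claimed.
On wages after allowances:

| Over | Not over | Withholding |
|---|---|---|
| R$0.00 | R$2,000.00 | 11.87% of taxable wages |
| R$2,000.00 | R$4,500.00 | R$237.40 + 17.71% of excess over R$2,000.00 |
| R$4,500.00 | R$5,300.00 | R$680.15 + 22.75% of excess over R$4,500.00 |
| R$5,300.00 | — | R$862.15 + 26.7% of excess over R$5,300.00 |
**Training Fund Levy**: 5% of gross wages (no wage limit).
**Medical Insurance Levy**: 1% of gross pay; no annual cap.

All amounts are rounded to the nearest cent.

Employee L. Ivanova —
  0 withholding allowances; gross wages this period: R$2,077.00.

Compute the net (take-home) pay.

R$1,701.34

Provincial Income Tax: taxable = R$2,077.00
  R$237.40 + 17.71% × (R$2,077.00 − R$2,000.00) = R$237.40 + 17.71% × R$77.00 = R$251.04
Training Fund Levy: 5% × R$2,077.00 = R$103.85
Medical Insurance Levy: 1% × R$2,077.00 = R$20.77
Total withheld: R$251.04 + R$103.85 + R$20.77 = R$375.66
Net pay: R$2,077.00 − R$375.66 = R$1,701.34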